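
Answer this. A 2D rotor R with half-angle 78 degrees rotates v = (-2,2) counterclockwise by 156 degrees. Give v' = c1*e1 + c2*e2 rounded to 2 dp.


Rotor R = cos(78deg) - sin(78deg)*e12
Rotation angle theta = 2 * 78 = 156 degrees
v' = R*v*~R rotates v by theta.
cos(156deg) = -0.9135, sin(156deg) = 0.4067
v'_1 = -2*cos(156deg) - 2*sin(156deg)
= -2*(-0.9135) - 2*0.4067
= 1.01
v'_2 = -2*sin(156deg) + 2*cos(156deg)
= -2*0.4067 + 2*(-0.9135)
= -2.64
v' = 1.01*e1 - 2.64*e2


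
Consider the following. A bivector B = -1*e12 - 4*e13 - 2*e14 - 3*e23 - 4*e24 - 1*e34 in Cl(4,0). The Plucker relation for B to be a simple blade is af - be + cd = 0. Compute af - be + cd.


Plucker relation: af - be + cd
a*f = (-1)*(-1) = 1
b*e = (-4)*(-4) = 16
c*d = (-2)*(-3) = 6
af - be + cd = 1 - 16 + 6
= -9


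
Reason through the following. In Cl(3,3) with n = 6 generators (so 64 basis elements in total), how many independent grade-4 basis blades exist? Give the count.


Number of grade-k basis blades in Cl(p,q) with n = p + q is C(n, k).
n = 3 + 3 = 6
C(6, 4) = 6! / (4! * 2!)
= 720 / (24 * 2)
= 15


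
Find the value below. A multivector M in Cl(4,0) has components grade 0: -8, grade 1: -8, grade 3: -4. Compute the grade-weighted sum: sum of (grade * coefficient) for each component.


Grade-weighted sum = sum of grade_k * coefficient_k
0*(-8) = 0
1*(-8) = -8
3*(-4) = -12
Total = 0 + (-8) + (-12) = -20


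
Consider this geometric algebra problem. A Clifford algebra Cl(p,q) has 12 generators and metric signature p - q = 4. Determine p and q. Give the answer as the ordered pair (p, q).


We need p + q = 12 and p - q = 4.
Adding: 2p = 12 + 4 = 16, so p = 8.
Then q = 12 - 8 = 4.
(p, q) = (8, 4)


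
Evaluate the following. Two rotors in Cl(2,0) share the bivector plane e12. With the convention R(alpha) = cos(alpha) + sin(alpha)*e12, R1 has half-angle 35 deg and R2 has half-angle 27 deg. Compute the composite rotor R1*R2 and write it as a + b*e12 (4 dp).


Same-plane rotors commute and their half-angles add:
R1*R2 = cos(a1 + a2) + sin(a1 + a2)*e12.
a1 + a2 = 35 + 27 = 62 deg
cos(62 deg) = 0.4695
sin(62 deg) = 0.8829
R1*R2 = 0.4695 + 0.8829*e12


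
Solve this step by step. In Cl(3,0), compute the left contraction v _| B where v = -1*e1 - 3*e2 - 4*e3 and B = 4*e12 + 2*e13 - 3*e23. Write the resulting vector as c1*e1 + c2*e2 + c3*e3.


Left contraction v _| B = <vB>_1 (grade-1 part of the geometric product vB).
Using e1_|e12 = e2, e2_|e12 = -e1, e1_|e13 = e3, e3_|e13 = -e1, e2_|e23 = e3, e3_|e23 = -e2:
e1 coeff: -v2*b12 - v3*b13 = -(-3)*(4) - (-4)*(2) = 20
e2 coeff: v1*b12 - v3*b23 = (-1)*(4) - (-4)*(-3) = -16
e3 coeff: v1*b13 + v2*b23 = (-1)*(2) + (-3)*(-3) = 7
v _| B = 20*e1 - 16*e2 + 7*e3


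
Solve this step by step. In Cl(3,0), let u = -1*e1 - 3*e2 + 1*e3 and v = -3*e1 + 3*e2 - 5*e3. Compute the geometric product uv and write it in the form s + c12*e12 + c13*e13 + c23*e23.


In Cl(3,0): e_i^2 = 1, e_ie_j = -e_je_i for i != j.
Scalar part = u . v = (-1)*(-3) + (-3)*3 + 1*(-5)
= 3 + (-9) + (-5) = -11
e12 coeff = (-1)*3 - (-3)*(-3) = -3 - 9 = -12
e13 coeff = (-1)*(-5) - 1*(-3) = 5 - (-3) = 8
e23 coeff = (-3)*(-5) - 1*3 = 15 - 3 = 12
uv = -11 - 12*e12 + 8*e13 + 12*e23


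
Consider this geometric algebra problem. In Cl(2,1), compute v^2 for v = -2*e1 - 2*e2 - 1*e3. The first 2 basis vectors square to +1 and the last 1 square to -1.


v^2 = sum of c_i^2 * e_i^2
Positive signature terms (e_i^2 = +1): (-2)^2 + (-2)^2 = 8
Negative signature terms (e_j^2 = -1): (-1)^2 = 1
v^2 = 8 - 1 = 7


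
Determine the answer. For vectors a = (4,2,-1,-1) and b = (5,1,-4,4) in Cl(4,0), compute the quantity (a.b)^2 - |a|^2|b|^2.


a . b = 4*5 + 2*1 + (-1)*(-4) + (-1)*4
= 20 + 2 + 4 + (-4) = 22
|a|^2 = 4^2 + 2^2 + (-1)^2 + (-1)^2 = 22
|b|^2 = 5^2 + 1^2 + (-4)^2 + 4^2 = 58
(a.b)^2 = 22^2 = 484
|a|^2 * |b|^2 = 22 * 58 = 1276
Result = 484 - 1276 = -792


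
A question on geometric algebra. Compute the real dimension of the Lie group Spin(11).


Spin(n) double-covers SO(n); both have Lie algebra so(n) of dimension n(n-1)/2.
n = 11
n(n-1) = 11 * 10 = 110
dim Spin(11) = 110/2 = 55


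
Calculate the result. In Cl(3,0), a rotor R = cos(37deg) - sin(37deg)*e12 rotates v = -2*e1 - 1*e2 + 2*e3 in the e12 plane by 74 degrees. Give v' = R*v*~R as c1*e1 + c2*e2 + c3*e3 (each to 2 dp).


Rotor R = cos(37deg) - sin(37deg)*e12
Rotation angle theta = 2 * 37 = 74 degrees in the e12 plane (e1 -> e2).
The component perpendicular to the plane (e3) is invariant: v'_3 = v3 = 2.00
cos(74deg) = 0.2756, sin(74deg) = 0.9613
v'_1 = v1*cos(theta) - v2*sin(theta) = -2*0.2756 - (-1)*0.9613 = 0.41
v'_2 = v1*sin(theta) + v2*cos(theta) = -2*0.9613 + (-1)*0.2756 = -2.20
v' = 0.41*e1 - 2.20*e2 + 2.00*e3


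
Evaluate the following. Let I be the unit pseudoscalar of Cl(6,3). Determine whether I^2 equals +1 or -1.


The pseudoscalar I = e1...e_n (product of all n generators) of Cl(p,q) satisfies I^2 = (-1)^(q + n(n-1)/2).
p = 6, q = 3, n = p + q = 9
n(n-1)/2 = 9 * 8 / 2 = 36
Exponent = q + n(n-1)/2 = 3 + 36 = 39
I^2 = (-1)^39 = -1


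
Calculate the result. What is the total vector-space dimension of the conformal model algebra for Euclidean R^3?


The conformal model of R^3 uses Cl(4,1): the 3 Euclidean generators plus two extra orthogonal generators e+ (e+^2 = +1) and e- (e-^2 = -1), from which the null vectors e0, einf are built.
Number of generators m = 3 + 2 = 5.
dim Cl(p,q) = 2^m = 2^5 = 32


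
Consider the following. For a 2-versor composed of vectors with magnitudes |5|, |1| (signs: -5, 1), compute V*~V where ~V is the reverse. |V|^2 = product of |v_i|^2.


Each vector v_i has |v_i|^2 = s_i^2
Squared scales: (-5)^2 = 25, 1^2 = 1
|V|^2 = 25 * 1
= 25


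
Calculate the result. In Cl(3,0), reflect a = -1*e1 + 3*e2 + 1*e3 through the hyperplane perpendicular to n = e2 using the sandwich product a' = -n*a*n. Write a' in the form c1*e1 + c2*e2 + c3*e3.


Reflection formula: a' = -n*a*n, with n = e2 (unit vector, n^2 = 1).
For reflection through hyperplane perp to e2:
The component along e2 flips sign, others stay.
a = (-1, 3, 1)
a' = (-1, -3, 1)
a' = -1*e1 - 3*e2 + 1*e3


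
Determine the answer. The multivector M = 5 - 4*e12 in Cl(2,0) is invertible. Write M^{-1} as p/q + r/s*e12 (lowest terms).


M = 5 - 4*e12, where e12^2 = -1.
Since M commutes with its reverse ~M = a - b*e12, M * ~M = a^2 - b^2*e12^2 = a^2 + b^2.
So M^{-1} = ~M / (a^2 + b^2) = (a - b*e12)/(a^2 + b^2).
a^2 + b^2 = 25 + 16 = 41
Scalar part = 5/41 = 5/41
Bivector coeff = 4/41 = 4/41
M^{-1} = 5/41 + 4/41*e12


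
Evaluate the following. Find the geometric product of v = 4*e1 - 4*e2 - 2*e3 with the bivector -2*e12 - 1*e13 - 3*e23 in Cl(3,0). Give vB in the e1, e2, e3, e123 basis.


vB has grade-1 (vector) and grade-3 (trivector) parts: vB = (v _| B) + (v ^ B).
Vector part <vB>_1:
  e1: -v2*b12 - v3*b13 = -(-4)*(-2) - (-2)*(-1) = -10
  e2: v1*b12 - v3*b23 = (4)*(-2) - (-2)*(-3) = -14
  e3: v1*b13 + v2*b23 = (4)*(-1) + (-4)*(-3) = 8
Trivector part <vB>_3:
  e123: v1*b23 - v2*b13 + v3*b12 = (4)*(-3) - (-4)*(-1) + (-2)*(-2) = -12
vB = -10*e1 - 14*e2 + 8*e3 - 12*e123


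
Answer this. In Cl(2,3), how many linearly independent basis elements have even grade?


Even subalgebra dimension = 2^(n-1)
n = 2 + 3 = 5
2^(5 - 1) = 2^4 = 16
Verification: sum of C(5,k) for even k = 1 + 10 + 5 = 16
Result = 16


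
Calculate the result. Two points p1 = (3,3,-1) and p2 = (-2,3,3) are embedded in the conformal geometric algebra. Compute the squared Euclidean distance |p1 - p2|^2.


p1 - p2 = (5, 0, -4)
|p1 - p2|^2 = 5^2 + 0^2 + (-4)^2
= 25 + 0 + 16
= 41


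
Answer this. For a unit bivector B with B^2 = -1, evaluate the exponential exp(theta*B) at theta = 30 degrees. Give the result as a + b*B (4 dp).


For a unit bivector B with B^2 = -1, the exponential series gives
e^(theta*B) = cos(theta) + sin(theta)*B (the GA analogue of Euler's formula).
theta = 30 degrees = 0.523599 rad
cos(30 deg) = 0.8660
sin(30 deg) = 0.5000
exp(theta*B) = 0.8660 + 0.5000*B


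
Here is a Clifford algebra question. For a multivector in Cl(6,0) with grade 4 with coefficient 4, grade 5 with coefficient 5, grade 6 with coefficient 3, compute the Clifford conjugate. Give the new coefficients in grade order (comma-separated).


Clifford conjugate sign for grade k: (-1)^(k(k+1)/2)
Grade 4: (-1)^(4*5/2) = (-1)^10 = 1, coeff 4 -> 4
Grade 5: (-1)^(5*6/2) = (-1)^15 = -1, coeff 5 -> -5
Grade 6: (-1)^(6*7/2) = (-1)^21 = -1, coeff 3 -> -3
Conjugated coefficients: 4, -5, -3


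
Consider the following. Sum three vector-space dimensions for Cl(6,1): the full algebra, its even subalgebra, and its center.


n = 6 + 1 = 7
Total dim = 2^7 = 128
Even subalgebra dim = 2^6 = 64
n is odd, so center dim = 2
Sum = 128 + 64 + 2 = 194


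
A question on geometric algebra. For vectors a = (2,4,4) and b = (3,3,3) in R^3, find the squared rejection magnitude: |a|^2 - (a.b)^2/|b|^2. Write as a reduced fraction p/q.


|a|^2 = 2^2 + 4^2 + 4^2 = 36
|b|^2 = 3^2 + 3^2 + 3^2 = 27
a . b = 2*3 + 4*3 + 4*3 = 30
(a.b)^2 = 30^2 = 900
|rej|^2 = 36 - 900/27
= (972 - 900)/27
= 72/27
In lowest terms: 8/3


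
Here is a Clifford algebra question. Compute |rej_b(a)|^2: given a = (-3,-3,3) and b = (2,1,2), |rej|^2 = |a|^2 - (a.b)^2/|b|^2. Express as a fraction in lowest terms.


|a|^2 = (-3)^2 + (-3)^2 + 3^2 = 27
|b|^2 = 2^2 + 1^2 + 2^2 = 9
a . b = (-3)*2 + (-3)*1 + 3*2 = -3
(a.b)^2 = (-3)^2 = 9
|rej|^2 = 27 - 9/9
= (243 - 9)/9
= 234/9
In lowest terms: 26/1


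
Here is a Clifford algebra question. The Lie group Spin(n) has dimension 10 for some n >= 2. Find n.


dim Spin(n) = dim so(n) = n(n-1)/2.
Solve n(n-1)/2 = 10, i.e. n^2 - n - 20 = 0.
Discriminant = 1 + 8*10 = 81
n = (1 + sqrt(81))/2 = (1 + 9)/2 = 5


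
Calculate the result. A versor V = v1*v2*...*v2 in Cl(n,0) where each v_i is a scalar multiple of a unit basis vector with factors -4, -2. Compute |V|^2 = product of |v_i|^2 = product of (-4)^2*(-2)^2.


Each vector v_i has |v_i|^2 = s_i^2
Squared scales: (-4)^2 = 16, (-2)^2 = 4
|V|^2 = 16 * 4
= 64


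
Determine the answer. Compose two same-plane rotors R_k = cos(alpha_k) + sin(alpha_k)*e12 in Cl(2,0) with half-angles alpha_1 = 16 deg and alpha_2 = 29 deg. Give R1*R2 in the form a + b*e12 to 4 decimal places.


Same-plane rotors commute and their half-angles add:
R1*R2 = cos(a1 + a2) + sin(a1 + a2)*e12.
a1 + a2 = 16 + 29 = 45 deg
cos(45 deg) = 0.7071
sin(45 deg) = 0.7071
R1*R2 = 0.7071 + 0.7071*e12


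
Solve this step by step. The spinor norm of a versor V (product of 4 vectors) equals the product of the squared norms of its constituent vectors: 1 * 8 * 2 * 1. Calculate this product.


Spinor norm N(V) = |v1|^2 * |v2|^2 * ... * |v4|^2
= 1 * 8 * 2 * 1
Running product: 1, 8, 16, 16
N(V) = 16


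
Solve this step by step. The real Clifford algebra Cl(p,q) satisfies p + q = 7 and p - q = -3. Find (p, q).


We need p + q = 7 and p - q = -3.
Adding: 2p = 7 + (-3) = 4, so p = 2.
Then q = 7 - 2 = 5.
(p, q) = (2, 5)


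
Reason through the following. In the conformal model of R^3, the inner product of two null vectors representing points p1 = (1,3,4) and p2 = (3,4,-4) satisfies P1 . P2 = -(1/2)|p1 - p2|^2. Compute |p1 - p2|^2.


p1 - p2 = (-2, -1, 8)
|p1 - p2|^2 = (-2)^2 + (-1)^2 + 8^2
= 4 + 1 + 64
= 69


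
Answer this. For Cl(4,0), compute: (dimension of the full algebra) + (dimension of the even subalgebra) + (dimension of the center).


n = 4 + 0 = 4
Total dim = 2^4 = 16
Even subalgebra dim = 2^3 = 8
n is even, so center dim = 1
Sum = 16 + 8 + 1 = 25


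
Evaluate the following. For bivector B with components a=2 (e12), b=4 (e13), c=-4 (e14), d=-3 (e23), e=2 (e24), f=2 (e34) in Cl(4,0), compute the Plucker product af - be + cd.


Plucker relation: af - be + cd
a*f = 2*2 = 4
b*e = 4*2 = 8
c*d = (-4)*(-3) = 12
af - be + cd = 4 - 8 + 12
= 8


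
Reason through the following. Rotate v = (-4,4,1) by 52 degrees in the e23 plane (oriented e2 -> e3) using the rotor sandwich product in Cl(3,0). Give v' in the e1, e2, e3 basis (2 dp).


Rotor R = cos(26deg) - sin(26deg)*e23
Rotation angle theta = 2 * 26 = 52 degrees in the e23 plane (e2 -> e3).
The component perpendicular to the plane (e1) is invariant: v'_1 = v1 = -4.00
cos(52deg) = 0.6157, sin(52deg) = 0.7880
v'_2 = v2*cos(theta) - v3*sin(theta) = 4*0.6157 - 1*0.7880 = 1.67
v'_3 = v2*sin(theta) + v3*cos(theta) = 4*0.7880 + 1*0.6157 = 3.77
v' = -4.00*e1 + 1.67*e2 + 3.77*e3


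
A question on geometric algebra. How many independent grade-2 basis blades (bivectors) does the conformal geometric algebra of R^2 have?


The conformal model of R^2 uses Cl(3,1) with m = 2 + 2 = 4 generators.
Number of grade-2 blades = C(m, 2) = C(4, 2)
= 4*3/2 = 6


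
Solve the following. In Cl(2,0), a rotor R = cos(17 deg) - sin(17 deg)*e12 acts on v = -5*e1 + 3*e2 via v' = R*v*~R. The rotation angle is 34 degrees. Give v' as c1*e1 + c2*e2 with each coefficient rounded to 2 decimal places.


Rotor R = cos(17deg) - sin(17deg)*e12
Rotation angle theta = 2 * 17 = 34 degrees
v' = R*v*~R rotates v by theta.
cos(34deg) = 0.8290, sin(34deg) = 0.5592
v'_1 = -5*cos(34deg) - 3*sin(34deg)
= -5*0.8290 - 3*0.5592
= -5.82
v'_2 = -5*sin(34deg) + 3*cos(34deg)
= -5*0.5592 + 3*0.8290
= -0.31
v' = -5.82*e1 - 0.31*e2


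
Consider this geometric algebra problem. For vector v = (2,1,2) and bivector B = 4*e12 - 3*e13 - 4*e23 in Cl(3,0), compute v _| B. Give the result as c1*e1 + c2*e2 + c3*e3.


Left contraction v _| B = <vB>_1 (grade-1 part of the geometric product vB).
Using e1_|e12 = e2, e2_|e12 = -e1, e1_|e13 = e3, e3_|e13 = -e1, e2_|e23 = e3, e3_|e23 = -e2:
e1 coeff: -v2*b12 - v3*b13 = -(1)*(4) - (2)*(-3) = 2
e2 coeff: v1*b12 - v3*b23 = (2)*(4) - (2)*(-4) = 16
e3 coeff: v1*b13 + v2*b23 = (2)*(-3) + (1)*(-4) = -10
v _| B = 2*e1 + 16*e2 - 10*e3


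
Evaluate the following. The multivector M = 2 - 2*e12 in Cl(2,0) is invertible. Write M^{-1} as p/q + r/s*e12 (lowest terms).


M = 2 - 2*e12, where e12^2 = -1.
Since M commutes with its reverse ~M = a - b*e12, M * ~M = a^2 - b^2*e12^2 = a^2 + b^2.
So M^{-1} = ~M / (a^2 + b^2) = (a - b*e12)/(a^2 + b^2).
a^2 + b^2 = 4 + 4 = 8
Scalar part = 2/8 = 1/4
Bivector coeff = 2/8 = 1/4
M^{-1} = 1/4 + 1/4*e12


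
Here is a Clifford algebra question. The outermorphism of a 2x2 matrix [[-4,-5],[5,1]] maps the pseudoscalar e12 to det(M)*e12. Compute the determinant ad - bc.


The outermorphism of a linear map f sends e1^e2 to f(e1)^f(e2).
f(e1) = -4*e1 + 5*e2
f(e2) = -5*e1 + 1*e2
f(e1) ^ f(e2) = (-4*e1 + 5*e2) ^ (-5*e1 + 1*e2)
= (-4)*1*e12 + 5*(-5)*e21
= (-4 - (-25))*e12
= 21*e12
Coefficient = 21


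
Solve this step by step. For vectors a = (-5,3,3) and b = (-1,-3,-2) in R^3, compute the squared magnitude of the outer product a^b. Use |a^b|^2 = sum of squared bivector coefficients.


a wedge b = (a1*b2 - a2*b1)*e12 + (a1*b3 - a3*b1)*e13 + (a2*b3 - a3*b2)*e23
e12 coeff: (-5)*(-3) - 3*(-1) = 15 - (-3) = 18
e13 coeff: (-5)*(-2) - 3*(-1) = 10 - (-3) = 13
e23 coeff: 3*(-2) - 3*(-3) = -6 - (-9) = 3
|a wedge b|^2 = 18^2 + 13^2 + 3^2
= 324 + 169 + 9
= 502


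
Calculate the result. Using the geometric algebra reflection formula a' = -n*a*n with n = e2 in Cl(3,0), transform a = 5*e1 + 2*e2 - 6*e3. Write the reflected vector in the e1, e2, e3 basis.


Reflection formula: a' = -n*a*n, with n = e2 (unit vector, n^2 = 1).
For reflection through hyperplane perp to e2:
The component along e2 flips sign, others stay.
a = (5, 2, -6)
a' = (5, -2, -6)
a' = 5*e1 - 2*e2 - 6*e3


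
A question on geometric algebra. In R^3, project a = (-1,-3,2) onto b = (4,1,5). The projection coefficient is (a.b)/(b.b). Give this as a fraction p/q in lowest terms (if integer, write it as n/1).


Projection coefficient = (a . b) / (b . b)
a . b = (-1)*4 + (-3)*1 + 2*5
= -4 + (-3) + 10 = 3
b . b = 4^2 + 1^2 + 5^2
= 16 + 1 + 25 = 42
Coefficient = 3/42
In lowest terms: 1/14


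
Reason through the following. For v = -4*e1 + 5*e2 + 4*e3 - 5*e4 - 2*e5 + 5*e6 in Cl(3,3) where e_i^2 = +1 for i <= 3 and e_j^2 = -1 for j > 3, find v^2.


v^2 = sum of c_i^2 * e_i^2
Positive signature terms (e_i^2 = +1): (-4)^2 + 5^2 + 4^2 = 57
Negative signature terms (e_j^2 = -1): (-5)^2 + (-2)^2 + 5^2 = 54
v^2 = 57 - 54 = 3


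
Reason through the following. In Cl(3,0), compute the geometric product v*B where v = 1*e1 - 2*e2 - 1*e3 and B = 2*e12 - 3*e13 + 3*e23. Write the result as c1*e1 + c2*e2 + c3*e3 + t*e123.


vB has grade-1 (vector) and grade-3 (trivector) parts: vB = (v _| B) + (v ^ B).
Vector part <vB>_1:
  e1: -v2*b12 - v3*b13 = -(-2)*(2) - (-1)*(-3) = 1
  e2: v1*b12 - v3*b23 = (1)*(2) - (-1)*(3) = 5
  e3: v1*b13 + v2*b23 = (1)*(-3) + (-2)*(3) = -9
Trivector part <vB>_3:
  e123: v1*b23 - v2*b13 + v3*b12 = (1)*(3) - (-2)*(-3) + (-1)*(2) = -5
vB = 1*e1 + 5*e2 - 9*e3 - 5*e123


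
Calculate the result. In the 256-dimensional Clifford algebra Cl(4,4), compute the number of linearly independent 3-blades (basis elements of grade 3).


Number of grade-k basis blades in Cl(p,q) with n = p + q is C(n, k).
n = 4 + 4 = 8
C(8, 3) = 8! / (3! * 5!)
= 40320 / (6 * 120)
= 56


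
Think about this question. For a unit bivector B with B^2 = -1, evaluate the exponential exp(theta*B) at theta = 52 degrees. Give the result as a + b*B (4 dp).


For a unit bivector B with B^2 = -1, the exponential series gives
e^(theta*B) = cos(theta) + sin(theta)*B (the GA analogue of Euler's formula).
theta = 52 degrees = 0.907571 rad
cos(52 deg) = 0.6157
sin(52 deg) = 0.7880
exp(theta*B) = 0.6157 + 0.7880*B


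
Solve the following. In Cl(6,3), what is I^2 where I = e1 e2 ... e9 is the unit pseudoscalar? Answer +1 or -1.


The pseudoscalar I = e1...e_n (product of all n generators) of Cl(p,q) satisfies I^2 = (-1)^(q + n(n-1)/2).
p = 6, q = 3, n = p + q = 9
n(n-1)/2 = 9 * 8 / 2 = 36
Exponent = q + n(n-1)/2 = 3 + 36 = 39
I^2 = (-1)^39 = -1


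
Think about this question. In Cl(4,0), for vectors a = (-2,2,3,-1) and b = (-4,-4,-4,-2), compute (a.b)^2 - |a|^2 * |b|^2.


a . b = (-2)*(-4) + 2*(-4) + 3*(-4) + (-1)*(-2)
= 8 + (-8) + (-12) + 2 = -10
|a|^2 = (-2)^2 + 2^2 + 3^2 + (-1)^2 = 18
|b|^2 = (-4)^2 + (-4)^2 + (-4)^2 + (-2)^2 = 52
(a.b)^2 = (-10)^2 = 100
|a|^2 * |b|^2 = 18 * 52 = 936
Result = 100 - 936 = -836


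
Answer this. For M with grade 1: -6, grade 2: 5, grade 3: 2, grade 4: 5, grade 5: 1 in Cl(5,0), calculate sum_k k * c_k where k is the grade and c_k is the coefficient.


Grade-weighted sum = sum of grade_k * coefficient_k
1*(-6) = -6
2*5 = 10
3*2 = 6
4*5 = 20
5*1 = 5
Total = -6 + 10 + 6 + 20 + 5 = 35


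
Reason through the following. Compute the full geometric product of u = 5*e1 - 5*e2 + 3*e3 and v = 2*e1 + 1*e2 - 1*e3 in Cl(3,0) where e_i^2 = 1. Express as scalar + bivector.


In Cl(3,0): e_i^2 = 1, e_ie_j = -e_je_i for i != j.
Scalar part = u . v = 5*2 + (-5)*1 + 3*(-1)
= 10 + (-5) + (-3) = 2
e12 coeff = 5*1 - (-5)*2 = 5 - (-10) = 15
e13 coeff = 5*(-1) - 3*2 = -5 - 6 = -11
e23 coeff = (-5)*(-1) - 3*1 = 5 - 3 = 2
uv = 2 + 15*e12 - 11*e13 + 2*e23


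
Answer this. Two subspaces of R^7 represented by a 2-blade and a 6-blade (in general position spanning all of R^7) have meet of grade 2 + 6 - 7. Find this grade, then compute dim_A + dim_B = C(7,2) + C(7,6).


Meet grade = grade(A) + grade(B) - n
= 2 + 6 - 7 = 1
C(7,2) = 21
C(7,6) = 7
dim_A + dim_B = 21 + 7 = 28


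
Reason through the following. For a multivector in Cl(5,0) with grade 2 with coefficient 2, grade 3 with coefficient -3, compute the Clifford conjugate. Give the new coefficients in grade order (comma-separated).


Clifford conjugate sign for grade k: (-1)^(k(k+1)/2)
Grade 2: (-1)^(2*3/2) = (-1)^3 = -1, coeff 2 -> -2
Grade 3: (-1)^(3*4/2) = (-1)^6 = 1, coeff -3 -> -3
Conjugated coefficients: -2, -3


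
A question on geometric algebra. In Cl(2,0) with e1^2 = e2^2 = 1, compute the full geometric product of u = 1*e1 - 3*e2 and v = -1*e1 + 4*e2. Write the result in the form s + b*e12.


Expand: (1*e1 - 3*e2)(-1*e1 + 4*e2)
= 1*(-1)*e1e1 + 1*4*e1e2 + (-3)*(-1)*e2e1 + (-3)*4*e2e2
Using e1^2 = e2^2 = 1, e2e1 = -e1e2:
Scalar part s = 1*(-1) + (-3)*4 = -1 + (-12) = -13
Bivector part b = 1*4 - (-3)*(-1) = 4 - 3 = 1
uv = -13 + 1*e12


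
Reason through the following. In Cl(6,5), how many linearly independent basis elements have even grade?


Even subalgebra dimension = 2^(n-1)
n = 6 + 5 = 11
2^(11 - 1) = 2^10 = 1024
Verification: sum of C(11,k) for even k = 1 + 55 + 330 + 462 + 165 + 11 = 1024
Result = 1024


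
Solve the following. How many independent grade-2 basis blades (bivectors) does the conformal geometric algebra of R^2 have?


The conformal model of R^2 uses Cl(3,1) with m = 2 + 2 = 4 generators.
Number of grade-2 blades = C(m, 2) = C(4, 2)
= 4*3/2 = 6


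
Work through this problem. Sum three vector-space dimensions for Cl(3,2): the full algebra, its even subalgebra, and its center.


n = 3 + 2 = 5
Total dim = 2^5 = 32
Even subalgebra dim = 2^4 = 16
n is odd, so center dim = 2
Sum = 32 + 16 + 2 = 50


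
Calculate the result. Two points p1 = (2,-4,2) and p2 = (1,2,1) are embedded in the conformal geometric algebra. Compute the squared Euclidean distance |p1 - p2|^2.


p1 - p2 = (1, -6, 1)
|p1 - p2|^2 = 1^2 + (-6)^2 + 1^2
= 1 + 36 + 1
= 38


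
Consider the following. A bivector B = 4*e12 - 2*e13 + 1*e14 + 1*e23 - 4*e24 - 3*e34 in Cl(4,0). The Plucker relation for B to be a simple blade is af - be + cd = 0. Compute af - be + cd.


Plucker relation: af - be + cd
a*f = 4*(-3) = -12
b*e = (-2)*(-4) = 8
c*d = 1*1 = 1
af - be + cd = -12 - 8 + 1
= -19


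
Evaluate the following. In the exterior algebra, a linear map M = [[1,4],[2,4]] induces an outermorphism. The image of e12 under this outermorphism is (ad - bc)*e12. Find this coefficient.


The outermorphism of a linear map f sends e1^e2 to f(e1)^f(e2).
f(e1) = 1*e1 + 2*e2
f(e2) = 4*e1 + 4*e2
f(e1) ^ f(e2) = (1*e1 + 2*e2) ^ (4*e1 + 4*e2)
= 1*4*e12 + 2*4*e21
= (4 - 8)*e12
= -4*e12
Coefficient = -4


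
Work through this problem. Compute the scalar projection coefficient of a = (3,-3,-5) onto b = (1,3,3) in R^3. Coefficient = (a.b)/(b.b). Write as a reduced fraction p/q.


Projection coefficient = (a . b) / (b . b)
a . b = 3*1 + (-3)*3 + (-5)*3
= 3 + (-9) + (-15) = -21
b . b = 1^2 + 3^2 + 3^2
= 1 + 9 + 9 = 19
Coefficient = -21/19
In lowest terms: -21/19


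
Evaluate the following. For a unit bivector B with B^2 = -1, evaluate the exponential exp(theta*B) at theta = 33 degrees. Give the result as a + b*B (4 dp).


For a unit bivector B with B^2 = -1, the exponential series gives
e^(theta*B) = cos(theta) + sin(theta)*B (the GA analogue of Euler's formula).
theta = 33 degrees = 0.575959 rad
cos(33 deg) = 0.8387
sin(33 deg) = 0.5446
exp(theta*B) = 0.8387 + 0.5446*B


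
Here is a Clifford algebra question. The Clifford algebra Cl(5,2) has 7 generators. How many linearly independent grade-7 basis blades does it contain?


Number of grade-k basis blades in Cl(p,q) with n = p + q is C(n, k).
n = 5 + 2 = 7
C(7, 7) = 7! / (7! * 0!)
= 5040 / (5040 * 1)
= 1


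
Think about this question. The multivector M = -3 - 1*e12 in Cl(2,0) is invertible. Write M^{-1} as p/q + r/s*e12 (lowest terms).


M = -3 - 1*e12, where e12^2 = -1.
Since M commutes with its reverse ~M = a - b*e12, M * ~M = a^2 - b^2*e12^2 = a^2 + b^2.
So M^{-1} = ~M / (a^2 + b^2) = (a - b*e12)/(a^2 + b^2).
a^2 + b^2 = 9 + 1 = 10
Scalar part = -3/10 = -3/10
Bivector coeff = 1/10 = 1/10
M^{-1} = -3/10 + 1/10*e12


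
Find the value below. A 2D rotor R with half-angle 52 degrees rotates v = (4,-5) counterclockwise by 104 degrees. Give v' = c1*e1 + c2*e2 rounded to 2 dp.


Rotor R = cos(52deg) - sin(52deg)*e12
Rotation angle theta = 2 * 52 = 104 degrees
v' = R*v*~R rotates v by theta.
cos(104deg) = -0.2419, sin(104deg) = 0.9703
v'_1 = 4*cos(104deg) - (-5)*sin(104deg)
= 4*(-0.2419) - (-5)*0.9703
= 3.88
v'_2 = 4*sin(104deg) + (-5)*cos(104deg)
= 4*0.9703 + (-5)*(-0.2419)
= 5.09
v' = 3.88*e1 + 5.09*e2


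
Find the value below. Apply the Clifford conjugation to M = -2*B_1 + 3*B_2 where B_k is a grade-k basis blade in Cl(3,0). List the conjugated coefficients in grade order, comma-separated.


Clifford conjugate sign for grade k: (-1)^(k(k+1)/2)
Grade 1: (-1)^(1*2/2) = (-1)^1 = -1, coeff -2 -> 2
Grade 2: (-1)^(2*3/2) = (-1)^3 = -1, coeff 3 -> -3
Conjugated coefficients: 2, -3


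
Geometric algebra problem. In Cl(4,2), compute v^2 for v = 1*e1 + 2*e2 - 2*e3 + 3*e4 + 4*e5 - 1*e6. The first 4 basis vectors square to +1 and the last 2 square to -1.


v^2 = sum of c_i^2 * e_i^2
Positive signature terms (e_i^2 = +1): 1^2 + 2^2 + (-2)^2 + 3^2 = 18
Negative signature terms (e_j^2 = -1): 4^2 + (-1)^2 = 17
v^2 = 18 - 17 = 1


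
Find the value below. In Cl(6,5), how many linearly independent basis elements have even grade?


Even subalgebra dimension = 2^(n-1)
n = 6 + 5 = 11
2^(11 - 1) = 2^10 = 1024
Verification: sum of C(11,k) for even k = 1 + 55 + 330 + 462 + 165 + 11 = 1024
Result = 1024


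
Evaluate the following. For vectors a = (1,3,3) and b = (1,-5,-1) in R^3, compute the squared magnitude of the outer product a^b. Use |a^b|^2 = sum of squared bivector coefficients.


a wedge b = (a1*b2 - a2*b1)*e12 + (a1*b3 - a3*b1)*e13 + (a2*b3 - a3*b2)*e23
e12 coeff: 1*(-5) - 3*1 = -5 - 3 = -8
e13 coeff: 1*(-1) - 3*1 = -1 - 3 = -4
e23 coeff: 3*(-1) - 3*(-5) = -3 - (-15) = 12
|a wedge b|^2 = (-8)^2 + (-4)^2 + 12^2
= 64 + 16 + 144
= 224


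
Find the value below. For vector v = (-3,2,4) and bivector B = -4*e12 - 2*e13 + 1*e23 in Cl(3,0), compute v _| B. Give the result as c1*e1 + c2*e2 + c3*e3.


Left contraction v _| B = <vB>_1 (grade-1 part of the geometric product vB).
Using e1_|e12 = e2, e2_|e12 = -e1, e1_|e13 = e3, e3_|e13 = -e1, e2_|e23 = e3, e3_|e23 = -e2:
e1 coeff: -v2*b12 - v3*b13 = -(2)*(-4) - (4)*(-2) = 16
e2 coeff: v1*b12 - v3*b23 = (-3)*(-4) - (4)*(1) = 8
e3 coeff: v1*b13 + v2*b23 = (-3)*(-2) + (2)*(1) = 8
v _| B = 16*e1 + 8*e2 + 8*e3


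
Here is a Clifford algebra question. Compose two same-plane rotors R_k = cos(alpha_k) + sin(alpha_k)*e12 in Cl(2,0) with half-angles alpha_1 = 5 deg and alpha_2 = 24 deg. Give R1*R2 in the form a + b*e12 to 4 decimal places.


Same-plane rotors commute and their half-angles add:
R1*R2 = cos(a1 + a2) + sin(a1 + a2)*e12.
a1 + a2 = 5 + 24 = 29 deg
cos(29 deg) = 0.8746
sin(29 deg) = 0.4848
R1*R2 = 0.8746 + 0.4848*e12


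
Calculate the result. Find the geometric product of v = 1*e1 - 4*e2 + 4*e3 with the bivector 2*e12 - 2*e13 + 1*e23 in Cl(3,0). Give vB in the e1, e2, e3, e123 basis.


vB has grade-1 (vector) and grade-3 (trivector) parts: vB = (v _| B) + (v ^ B).
Vector part <vB>_1:
  e1: -v2*b12 - v3*b13 = -(-4)*(2) - (4)*(-2) = 16
  e2: v1*b12 - v3*b23 = (1)*(2) - (4)*(1) = -2
  e3: v1*b13 + v2*b23 = (1)*(-2) + (-4)*(1) = -6
Trivector part <vB>_3:
  e123: v1*b23 - v2*b13 + v3*b12 = (1)*(1) - (-4)*(-2) + (4)*(2) = 1
vB = 16*e1 - 2*e2 - 6*e3 + 1*e123


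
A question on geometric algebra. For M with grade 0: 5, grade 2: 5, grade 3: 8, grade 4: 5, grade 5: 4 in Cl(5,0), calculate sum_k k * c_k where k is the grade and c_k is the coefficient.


Grade-weighted sum = sum of grade_k * coefficient_k
0*5 = 0
2*5 = 10
3*8 = 24
4*5 = 20
5*4 = 20
Total = 0 + 10 + 24 + 20 + 20 = 74


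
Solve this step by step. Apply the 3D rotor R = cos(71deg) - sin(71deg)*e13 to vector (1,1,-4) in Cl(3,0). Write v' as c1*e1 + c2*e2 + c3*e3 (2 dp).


Rotor R = cos(71deg) - sin(71deg)*e13
Rotation angle theta = 2 * 71 = 142 degrees in the e13 plane (e1 -> e3).
The component perpendicular to the plane (e2) is invariant: v'_2 = v2 = 1.00
cos(142deg) = -0.7880, sin(142deg) = 0.6157
v'_1 = v1*cos(theta) - v3*sin(theta) = 1*(-0.7880) - (-4)*0.6157 = 1.67
v'_3 = v1*sin(theta) + v3*cos(theta) = 1*0.6157 + (-4)*(-0.7880) = 3.77
v' = 1.67*e1 + 1.00*e2 + 3.77*e3


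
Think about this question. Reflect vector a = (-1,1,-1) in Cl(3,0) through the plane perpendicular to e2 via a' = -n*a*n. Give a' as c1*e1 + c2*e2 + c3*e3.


Reflection formula: a' = -n*a*n, with n = e2 (unit vector, n^2 = 1).
For reflection through hyperplane perp to e2:
The component along e2 flips sign, others stay.
a = (-1, 1, -1)
a' = (-1, -1, -1)
a' = -1*e1 - 1*e2 - 1*e3


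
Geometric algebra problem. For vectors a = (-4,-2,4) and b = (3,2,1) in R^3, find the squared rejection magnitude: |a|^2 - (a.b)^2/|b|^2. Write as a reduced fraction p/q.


|a|^2 = (-4)^2 + (-2)^2 + 4^2 = 36
|b|^2 = 3^2 + 2^2 + 1^2 = 14
a . b = (-4)*3 + (-2)*2 + 4*1 = -12
(a.b)^2 = (-12)^2 = 144
|rej|^2 = 36 - 144/14
= (504 - 144)/14
= 360/14
In lowest terms: 180/7


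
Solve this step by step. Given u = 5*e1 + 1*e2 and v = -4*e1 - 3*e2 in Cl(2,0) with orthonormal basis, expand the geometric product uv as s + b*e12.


Expand: (5*e1 + 1*e2)(-4*e1 - 3*e2)
= 5*(-4)*e1e1 + 5*(-3)*e1e2 + 1*(-4)*e2e1 + 1*(-3)*e2e2
Using e1^2 = e2^2 = 1, e2e1 = -e1e2:
Scalar part s = 5*(-4) + 1*(-3) = -20 + (-3) = -23
Bivector part b = 5*(-3) - 1*(-4) = -15 - (-4) = -11
uv = -23 - 11*e12


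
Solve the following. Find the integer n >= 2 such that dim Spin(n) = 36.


dim Spin(n) = dim so(n) = n(n-1)/2.
Solve n(n-1)/2 = 36, i.e. n^2 - n - 72 = 0.
Discriminant = 1 + 8*36 = 289
n = (1 + sqrt(289))/2 = (1 + 17)/2 = 9


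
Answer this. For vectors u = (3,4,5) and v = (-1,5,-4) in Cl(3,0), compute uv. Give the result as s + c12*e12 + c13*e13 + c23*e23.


In Cl(3,0): e_i^2 = 1, e_ie_j = -e_je_i for i != j.
Scalar part = u . v = 3*(-1) + 4*5 + 5*(-4)
= -3 + 20 + (-20) = -3
e12 coeff = 3*5 - 4*(-1) = 15 - (-4) = 19
e13 coeff = 3*(-4) - 5*(-1) = -12 - (-5) = -7
e23 coeff = 4*(-4) - 5*5 = -16 - 25 = -41
uv = -3 + 19*e12 - 7*e13 - 41*e23


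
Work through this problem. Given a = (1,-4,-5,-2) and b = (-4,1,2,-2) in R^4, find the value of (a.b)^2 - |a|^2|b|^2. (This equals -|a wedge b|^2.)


a . b = 1*(-4) + (-4)*1 + (-5)*2 + (-2)*(-2)
= -4 + (-4) + (-10) + 4 = -14
|a|^2 = 1^2 + (-4)^2 + (-5)^2 + (-2)^2 = 46
|b|^2 = (-4)^2 + 1^2 + 2^2 + (-2)^2 = 25
(a.b)^2 = (-14)^2 = 196
|a|^2 * |b|^2 = 46 * 25 = 1150
Result = 196 - 1150 = -954


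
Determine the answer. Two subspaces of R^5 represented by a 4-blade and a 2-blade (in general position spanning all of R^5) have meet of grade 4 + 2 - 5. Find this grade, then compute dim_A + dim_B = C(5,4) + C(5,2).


Meet grade = grade(A) + grade(B) - n
= 4 + 2 - 5 = 1
C(5,4) = 5
C(5,2) = 10
dim_A + dim_B = 5 + 10 = 15


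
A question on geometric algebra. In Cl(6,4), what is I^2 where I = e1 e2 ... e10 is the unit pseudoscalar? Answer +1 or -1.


The pseudoscalar I = e1...e_n (product of all n generators) of Cl(p,q) satisfies I^2 = (-1)^(q + n(n-1)/2).
p = 6, q = 4, n = p + q = 10
n(n-1)/2 = 10 * 9 / 2 = 45
Exponent = q + n(n-1)/2 = 4 + 45 = 49
I^2 = (-1)^49 = -1


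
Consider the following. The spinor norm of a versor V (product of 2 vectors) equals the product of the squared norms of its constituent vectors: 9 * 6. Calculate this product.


Spinor norm N(V) = |v1|^2 * |v2|^2 * ... * |v2|^2
= 9 * 6
Running product: 9, 54
N(V) = 54


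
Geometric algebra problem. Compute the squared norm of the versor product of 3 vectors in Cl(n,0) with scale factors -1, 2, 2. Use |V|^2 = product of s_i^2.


Each vector v_i has |v_i|^2 = s_i^2
Squared scales: (-1)^2 = 1, 2^2 = 4, 2^2 = 4
|V|^2 = 1 * 4 * 4
= 16


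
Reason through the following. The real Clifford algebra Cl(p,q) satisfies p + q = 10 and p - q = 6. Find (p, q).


We need p + q = 10 and p - q = 6.
Adding: 2p = 10 + 6 = 16, so p = 8.
Then q = 10 - 8 = 2.
(p, q) = (8, 2)


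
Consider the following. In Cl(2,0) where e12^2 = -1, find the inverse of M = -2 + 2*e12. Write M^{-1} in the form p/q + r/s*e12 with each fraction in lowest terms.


M = -2 + 2*e12, where e12^2 = -1.
Since M commutes with its reverse ~M = a - b*e12, M * ~M = a^2 - b^2*e12^2 = a^2 + b^2.
So M^{-1} = ~M / (a^2 + b^2) = (a - b*e12)/(a^2 + b^2).
a^2 + b^2 = 4 + 4 = 8
Scalar part = -2/8 = -1/4
Bivector coeff = -2/8 = -1/4
M^{-1} = -1/4 - 1/4*e12


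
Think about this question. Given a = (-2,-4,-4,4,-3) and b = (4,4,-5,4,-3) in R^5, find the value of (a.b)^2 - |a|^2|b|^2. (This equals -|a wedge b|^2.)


a . b = (-2)*4 + (-4)*4 + (-4)*(-5) + 4*4 + (-3)*(-3)
= -8 + (-16) + 20 + 16 + 9 = 21
|a|^2 = (-2)^2 + (-4)^2 + (-4)^2 + 4^2 + (-3)^2 = 61
|b|^2 = 4^2 + 4^2 + (-5)^2 + 4^2 + (-3)^2 = 82
(a.b)^2 = 21^2 = 441
|a|^2 * |b|^2 = 61 * 82 = 5002
Result = 441 - 5002 = -4561


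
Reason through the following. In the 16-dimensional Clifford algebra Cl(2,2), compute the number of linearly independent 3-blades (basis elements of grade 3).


Number of grade-k basis blades in Cl(p,q) with n = p + q is C(n, k).
n = 2 + 2 = 4
C(4, 3) = 4! / (3! * 1!)
= 24 / (6 * 1)
= 4


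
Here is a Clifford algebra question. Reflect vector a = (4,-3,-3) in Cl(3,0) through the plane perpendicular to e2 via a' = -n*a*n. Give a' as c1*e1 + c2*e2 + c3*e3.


Reflection formula: a' = -n*a*n, with n = e2 (unit vector, n^2 = 1).
For reflection through hyperplane perp to e2:
The component along e2 flips sign, others stay.
a = (4, -3, -3)
a' = (4, 3, -3)
a' = 4*e1 + 3*e2 - 3*e3


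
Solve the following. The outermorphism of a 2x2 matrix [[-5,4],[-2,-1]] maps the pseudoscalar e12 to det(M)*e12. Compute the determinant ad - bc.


The outermorphism of a linear map f sends e1^e2 to f(e1)^f(e2).
f(e1) = -5*e1 - 2*e2
f(e2) = 4*e1 - 1*e2
f(e1) ^ f(e2) = (-5*e1 - 2*e2) ^ (4*e1 - 1*e2)
= (-5)*(-1)*e12 + (-2)*4*e21
= (5 - (-8))*e12
= 13*e12
Coefficient = 13


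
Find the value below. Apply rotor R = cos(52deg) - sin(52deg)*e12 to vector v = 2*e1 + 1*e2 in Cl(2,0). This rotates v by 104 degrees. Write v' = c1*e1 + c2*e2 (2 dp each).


Rotor R = cos(52deg) - sin(52deg)*e12
Rotation angle theta = 2 * 52 = 104 degrees
v' = R*v*~R rotates v by theta.
cos(104deg) = -0.2419, sin(104deg) = 0.9703
v'_1 = 2*cos(104deg) - 1*sin(104deg)
= 2*(-0.2419) - 1*0.9703
= -1.45
v'_2 = 2*sin(104deg) + 1*cos(104deg)
= 2*0.9703 + 1*(-0.2419)
= 1.70
v' = -1.45*e1 + 1.70*e2


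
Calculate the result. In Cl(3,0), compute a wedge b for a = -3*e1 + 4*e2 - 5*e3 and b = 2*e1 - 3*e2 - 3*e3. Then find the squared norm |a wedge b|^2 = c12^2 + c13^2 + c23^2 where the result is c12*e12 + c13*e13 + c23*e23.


a wedge b = (a1*b2 - a2*b1)*e12 + (a1*b3 - a3*b1)*e13 + (a2*b3 - a3*b2)*e23
e12 coeff: (-3)*(-3) - 4*2 = 9 - 8 = 1
e13 coeff: (-3)*(-3) - (-5)*2 = 9 - (-10) = 19
e23 coeff: 4*(-3) - (-5)*(-3) = -12 - 15 = -27
|a wedge b|^2 = 1^2 + 19^2 + (-27)^2
= 1 + 361 + 729
= 1091


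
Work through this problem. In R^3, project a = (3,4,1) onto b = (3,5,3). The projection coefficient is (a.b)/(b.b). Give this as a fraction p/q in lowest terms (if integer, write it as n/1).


Projection coefficient = (a . b) / (b . b)
a . b = 3*3 + 4*5 + 1*3
= 9 + 20 + 3 = 32
b . b = 3^2 + 5^2 + 3^2
= 9 + 25 + 9 = 43
Coefficient = 32/43
In lowest terms: 32/43


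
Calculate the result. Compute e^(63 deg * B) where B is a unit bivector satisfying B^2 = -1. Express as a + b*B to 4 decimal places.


For a unit bivector B with B^2 = -1, the exponential series gives
e^(theta*B) = cos(theta) + sin(theta)*B (the GA analogue of Euler's formula).
theta = 63 degrees = 1.099557 rad
cos(63 deg) = 0.4540
sin(63 deg) = 0.8910
exp(theta*B) = 0.4540 + 0.8910*B


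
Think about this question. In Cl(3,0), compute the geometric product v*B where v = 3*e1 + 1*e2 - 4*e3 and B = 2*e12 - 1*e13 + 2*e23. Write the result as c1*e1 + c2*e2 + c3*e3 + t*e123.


vB has grade-1 (vector) and grade-3 (trivector) parts: vB = (v _| B) + (v ^ B).
Vector part <vB>_1:
  e1: -v2*b12 - v3*b13 = -(1)*(2) - (-4)*(-1) = -6
  e2: v1*b12 - v3*b23 = (3)*(2) - (-4)*(2) = 14
  e3: v1*b13 + v2*b23 = (3)*(-1) + (1)*(2) = -1
Trivector part <vB>_3:
  e123: v1*b23 - v2*b13 + v3*b12 = (3)*(2) - (1)*(-1) + (-4)*(2) = -1
vB = -6*e1 + 14*e2 - 1*e3 - 1*e123


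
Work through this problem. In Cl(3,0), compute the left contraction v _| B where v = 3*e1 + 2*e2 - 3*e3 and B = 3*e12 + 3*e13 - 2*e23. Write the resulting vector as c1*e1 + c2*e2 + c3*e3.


Left contraction v _| B = <vB>_1 (grade-1 part of the geometric product vB).
Using e1_|e12 = e2, e2_|e12 = -e1, e1_|e13 = e3, e3_|e13 = -e1, e2_|e23 = e3, e3_|e23 = -e2:
e1 coeff: -v2*b12 - v3*b13 = -(2)*(3) - (-3)*(3) = 3
e2 coeff: v1*b12 - v3*b23 = (3)*(3) - (-3)*(-2) = 3
e3 coeff: v1*b13 + v2*b23 = (3)*(3) + (2)*(-2) = 5
v _| B = 3*e1 + 3*e2 + 5*e3


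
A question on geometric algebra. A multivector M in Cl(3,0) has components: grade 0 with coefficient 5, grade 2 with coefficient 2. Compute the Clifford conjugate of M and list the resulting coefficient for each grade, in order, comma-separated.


Clifford conjugate sign for grade k: (-1)^(k(k+1)/2)
Grade 0: (-1)^(0*1/2) = (-1)^0 = 1, coeff 5 -> 5
Grade 2: (-1)^(2*3/2) = (-1)^3 = -1, coeff 2 -> -2
Conjugated coefficients: 5, -2


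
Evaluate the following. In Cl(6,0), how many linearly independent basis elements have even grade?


Even subalgebra dimension = 2^(n-1)
n = 6 + 0 = 6
2^(6 - 1) = 2^5 = 32
Verification: sum of C(6,k) for even k = 1 + 15 + 15 + 1 = 32
Result = 32


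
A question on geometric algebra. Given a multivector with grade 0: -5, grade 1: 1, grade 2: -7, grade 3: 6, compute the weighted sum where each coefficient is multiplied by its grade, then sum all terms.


Grade-weighted sum = sum of grade_k * coefficient_k
0*(-5) = 0
1*1 = 1
2*(-7) = -14
3*6 = 18
Total = 0 + 1 + (-14) + 18 = 5


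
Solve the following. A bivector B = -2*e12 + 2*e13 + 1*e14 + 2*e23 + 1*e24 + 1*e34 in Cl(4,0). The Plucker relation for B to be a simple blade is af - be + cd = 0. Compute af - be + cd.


Plucker relation: af - be + cd
a*f = (-2)*1 = -2
b*e = 2*1 = 2
c*d = 1*2 = 2
af - be + cd = -2 - 2 + 2
= -2


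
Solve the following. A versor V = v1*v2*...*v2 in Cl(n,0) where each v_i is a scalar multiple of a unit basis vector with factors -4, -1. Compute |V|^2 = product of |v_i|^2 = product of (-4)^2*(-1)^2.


Each vector v_i has |v_i|^2 = s_i^2
Squared scales: (-4)^2 = 16, (-1)^2 = 1
|V|^2 = 16 * 1
= 16


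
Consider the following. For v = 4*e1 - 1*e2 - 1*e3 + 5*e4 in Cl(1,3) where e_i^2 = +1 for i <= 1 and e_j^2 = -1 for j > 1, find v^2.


v^2 = sum of c_i^2 * e_i^2
Positive signature terms (e_i^2 = +1): 4^2 = 16
Negative signature terms (e_j^2 = -1): (-1)^2 + (-1)^2 + 5^2 = 27
v^2 = 16 - 27 = -11


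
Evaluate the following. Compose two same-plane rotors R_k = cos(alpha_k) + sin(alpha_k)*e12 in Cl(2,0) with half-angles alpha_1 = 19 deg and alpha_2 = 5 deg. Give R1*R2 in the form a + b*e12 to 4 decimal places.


Same-plane rotors commute and their half-angles add:
R1*R2 = cos(a1 + a2) + sin(a1 + a2)*e12.
a1 + a2 = 19 + 5 = 24 deg
cos(24 deg) = 0.9135
sin(24 deg) = 0.4067
R1*R2 = 0.9135 + 0.4067*e12


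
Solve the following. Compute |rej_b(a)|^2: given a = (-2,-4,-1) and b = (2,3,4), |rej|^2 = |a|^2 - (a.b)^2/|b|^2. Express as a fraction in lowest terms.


|a|^2 = (-2)^2 + (-4)^2 + (-1)^2 = 21
|b|^2 = 2^2 + 3^2 + 4^2 = 29
a . b = (-2)*2 + (-4)*3 + (-1)*4 = -20
(a.b)^2 = (-20)^2 = 400
|rej|^2 = 21 - 400/29
= (609 - 400)/29
= 209/29
In lowest terms: 209/29


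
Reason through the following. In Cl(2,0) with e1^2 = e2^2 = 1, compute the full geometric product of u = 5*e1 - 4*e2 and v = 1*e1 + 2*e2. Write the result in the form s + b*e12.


Expand: (5*e1 - 4*e2)(1*e1 + 2*e2)
= 5*1*e1e1 + 5*2*e1e2 + (-4)*1*e2e1 + (-4)*2*e2e2
Using e1^2 = e2^2 = 1, e2e1 = -e1e2:
Scalar part s = 5*1 + (-4)*2 = 5 + (-8) = -3
Bivector part b = 5*2 - (-4)*1 = 10 - (-4) = 14
uv = -3 + 14*e12


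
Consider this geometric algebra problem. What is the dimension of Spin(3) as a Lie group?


Spin(n) double-covers SO(n); both have Lie algebra so(n) of dimension n(n-1)/2.
n = 3
n(n-1) = 3 * 2 = 6
dim Spin(3) = 6/2 = 3


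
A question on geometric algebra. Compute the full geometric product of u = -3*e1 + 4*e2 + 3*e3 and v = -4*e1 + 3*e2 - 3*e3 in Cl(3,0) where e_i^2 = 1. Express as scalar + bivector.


In Cl(3,0): e_i^2 = 1, e_ie_j = -e_je_i for i != j.
Scalar part = u . v = (-3)*(-4) + 4*3 + 3*(-3)
= 12 + 12 + (-9) = 15
e12 coeff = (-3)*3 - 4*(-4) = -9 - (-16) = 7
e13 coeff = (-3)*(-3) - 3*(-4) = 9 - (-12) = 21
e23 coeff = 4*(-3) - 3*3 = -12 - 9 = -21
uv = 15 + 7*e12 + 21*e13 - 21*e23
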